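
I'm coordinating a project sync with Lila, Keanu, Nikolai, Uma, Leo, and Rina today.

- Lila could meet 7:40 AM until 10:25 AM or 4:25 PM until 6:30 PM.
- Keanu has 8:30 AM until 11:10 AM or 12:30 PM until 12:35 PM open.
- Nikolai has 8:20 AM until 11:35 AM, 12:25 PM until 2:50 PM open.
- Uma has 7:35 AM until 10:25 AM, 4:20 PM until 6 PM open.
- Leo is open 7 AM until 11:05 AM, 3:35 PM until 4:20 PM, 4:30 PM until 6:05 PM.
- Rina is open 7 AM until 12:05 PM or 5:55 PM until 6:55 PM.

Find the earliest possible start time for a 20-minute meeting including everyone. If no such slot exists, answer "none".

Lila ∩ Keanu: 08:30-10:25.
Lila ∩ Keanu ∩ Nikolai: 08:30-10:25.
Lila ∩ Keanu ∩ Nikolai ∩ Uma: 08:30-10:25.
Lila ∩ Keanu ∩ Nikolai ∩ Uma ∩ Leo: 08:30-10:25.
Lila ∩ Keanu ∩ Nikolai ∩ Uma ∩ Leo ∩ Rina: 08:30-10:25.
The first common window of at least 20 minutes is 08:30-10:25, so the earliest start is 08:30.

08:30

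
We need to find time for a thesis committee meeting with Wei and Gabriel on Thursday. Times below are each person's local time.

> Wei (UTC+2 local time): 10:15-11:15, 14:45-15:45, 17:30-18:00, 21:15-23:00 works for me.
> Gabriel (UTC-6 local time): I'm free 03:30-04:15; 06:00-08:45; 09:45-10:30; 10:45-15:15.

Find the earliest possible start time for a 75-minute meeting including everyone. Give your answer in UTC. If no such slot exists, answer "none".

19:15

Wei in UTC: 08:15-09:15, 12:45-13:45, 15:30-16:00, 19:15-21:00 (subtract 2h to convert from UTC+2).
Gabriel in UTC: 09:30-10:15, 12:00-14:45, 15:45-16:30, 16:45-21:15 (add 6h to convert from UTC-6).
Wei ∩ Gabriel: 12:45-13:45, 15:45-16:00, 19:15-21:00.
Those are the intersection windows.
The first common window of at least 75 minutes is 19:15-21:00, so the earliest start is 19:15.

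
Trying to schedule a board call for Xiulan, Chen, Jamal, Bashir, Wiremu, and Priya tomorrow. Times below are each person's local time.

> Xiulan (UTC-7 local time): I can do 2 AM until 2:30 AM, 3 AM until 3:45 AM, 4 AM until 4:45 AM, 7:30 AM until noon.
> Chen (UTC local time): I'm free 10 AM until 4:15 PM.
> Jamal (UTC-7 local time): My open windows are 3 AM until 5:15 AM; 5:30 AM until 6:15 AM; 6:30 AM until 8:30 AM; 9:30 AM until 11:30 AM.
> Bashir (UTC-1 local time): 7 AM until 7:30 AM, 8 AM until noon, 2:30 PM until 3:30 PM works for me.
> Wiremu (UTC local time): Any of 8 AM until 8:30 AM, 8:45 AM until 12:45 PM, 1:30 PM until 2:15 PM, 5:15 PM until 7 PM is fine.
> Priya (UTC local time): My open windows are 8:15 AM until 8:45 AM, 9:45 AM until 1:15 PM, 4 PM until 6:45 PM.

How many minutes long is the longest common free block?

45

Xiulan in UTC: 09:00-09:30, 10:00-10:45, 11:00-11:45, 14:30-19:00 (add 7h to convert from UTC-7).
Chen in UTC: 10:00-16:15.
Jamal in UTC: 10:00-12:15, 12:30-13:15, 13:30-15:30, 16:30-18:30 (add 7h to convert from UTC-7).
Bashir in UTC: 08:00-08:30, 09:00-13:00, 15:30-16:30 (add 1h to convert from UTC-1).
Wiremu in UTC: 08:00-08:30, 08:45-12:45, 13:30-14:15, 17:15-19:00.
Priya in UTC: 08:15-08:45, 09:45-13:15, 16:00-18:45.
Xiulan ∩ Chen: 10:00-10:45, 11:00-11:45, 14:30-16:15.
Xiulan ∩ Chen ∩ Jamal: 10:00-10:45, 11:00-11:45, 14:30-15:30.
Xiulan ∩ Chen ∩ Jamal ∩ Bashir: 10:00-10:45, 11:00-11:45.
Xiulan ∩ Chen ∩ Jamal ∩ Bashir ∩ Wiremu: 10:00-10:45, 11:00-11:45.
Xiulan ∩ Chen ∩ Jamal ∩ Bashir ∩ Wiremu ∩ Priya: 10:00-10:45, 11:00-11:45.
The longest is 10:00-10:45 at 45 minutes.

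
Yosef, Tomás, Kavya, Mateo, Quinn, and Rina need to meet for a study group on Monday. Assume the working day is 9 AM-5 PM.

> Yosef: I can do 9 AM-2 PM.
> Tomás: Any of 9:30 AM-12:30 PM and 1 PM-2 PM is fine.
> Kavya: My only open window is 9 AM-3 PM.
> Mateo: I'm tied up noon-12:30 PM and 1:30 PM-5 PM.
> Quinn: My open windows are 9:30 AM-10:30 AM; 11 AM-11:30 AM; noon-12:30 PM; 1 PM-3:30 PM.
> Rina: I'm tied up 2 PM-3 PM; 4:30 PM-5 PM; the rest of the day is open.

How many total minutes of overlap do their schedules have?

120

Yosef free: 09:00-14:00.
Tomás free: 09:30-12:30, 13:00-14:00.
Kavya free: 09:00-15:00.
Mateo free: 09:00-12:00, 12:30-13:30 (invert busy blocks within the working day).
Quinn free: 09:30-10:30, 11:00-11:30, 12:00-12:30, 13:00-15:30.
Rina free: 09:00-14:00, 15:00-16:30 (invert busy blocks within the working day).
Yosef ∩ Tomás: 09:30-12:30, 13:00-14:00.
Yosef ∩ Tomás ∩ Kavya: 09:30-12:30, 13:00-14:00.
Yosef ∩ Tomás ∩ Kavya ∩ Mateo: 09:30-12:00, 13:00-13:30.
Yosef ∩ Tomás ∩ Kavya ∩ Mateo ∩ Quinn: 09:30-10:30, 11:00-11:30, 13:00-13:30.
Yosef ∩ Tomás ∩ Kavya ∩ Mateo ∩ Quinn ∩ Rina: 09:30-10:30, 11:00-11:30, 13:00-13:30.
Summing the common windows: 60 + 30 + 30 = 120 minutes.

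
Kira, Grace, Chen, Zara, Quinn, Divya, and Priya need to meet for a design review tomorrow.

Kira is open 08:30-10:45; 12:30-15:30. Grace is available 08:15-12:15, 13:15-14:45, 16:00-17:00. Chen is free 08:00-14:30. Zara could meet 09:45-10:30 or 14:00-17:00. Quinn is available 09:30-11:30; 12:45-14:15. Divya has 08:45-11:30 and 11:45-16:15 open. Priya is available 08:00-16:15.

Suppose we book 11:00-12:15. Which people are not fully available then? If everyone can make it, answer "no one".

Kira: not fully free for 11:00-12:15. Grace: free for 11:00-12:15. Chen: free for 11:00-12:15. Zara: not fully free for 11:00-12:15. Quinn: not fully free for 11:00-12:15. Divya: not fully free for 11:00-12:15. Priya: free for 11:00-12:15.

Divya, Kira, Quinn, Zara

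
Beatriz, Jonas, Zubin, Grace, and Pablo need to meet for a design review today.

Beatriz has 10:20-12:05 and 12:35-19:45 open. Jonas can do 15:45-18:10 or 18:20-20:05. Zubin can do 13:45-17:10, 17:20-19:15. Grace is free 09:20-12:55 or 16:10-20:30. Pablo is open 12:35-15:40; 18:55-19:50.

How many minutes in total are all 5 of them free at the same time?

Beatriz ∩ Jonas: 15:45-18:10, 18:20-19:45.
Beatriz ∩ Jonas ∩ Zubin: 15:45-17:10, 17:20-18:10, 18:20-19:15.
Beatriz ∩ Jonas ∩ Zubin ∩ Grace: 16:10-17:10, 17:20-18:10, 18:20-19:15.
Beatriz ∩ Jonas ∩ Zubin ∩ Grace ∩ Pablo: 18:55-19:15.
So the common availability across everyone is 18:55-19:15.
That's a single block of 20 minutes.

20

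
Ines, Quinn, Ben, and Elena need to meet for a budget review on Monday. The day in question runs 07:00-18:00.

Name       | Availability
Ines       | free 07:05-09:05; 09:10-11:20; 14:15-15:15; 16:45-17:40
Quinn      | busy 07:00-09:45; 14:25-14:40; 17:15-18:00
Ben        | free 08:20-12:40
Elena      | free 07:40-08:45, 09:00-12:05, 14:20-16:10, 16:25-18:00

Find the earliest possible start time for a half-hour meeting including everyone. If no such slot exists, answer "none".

09:45

Ines free: 07:05-09:05, 09:10-11:20, 14:15-15:15, 16:45-17:40.
Quinn free: 09:45-14:25, 14:40-17:15 (invert busy blocks within the working day).
Ben free: 08:20-12:40.
Elena free: 07:40-08:45, 09:00-12:05, 14:20-16:10, 16:25-18:00.
Ines ∩ Quinn: 09:45-11:20, 14:15-14:25, 14:40-15:15, 16:45-17:15.
Ines ∩ Quinn ∩ Ben: 09:45-11:20.
Ines ∩ Quinn ∩ Ben ∩ Elena: 09:45-11:20.
The first common window of at least 30 minutes is 09:45-11:20, so the earliest start is 09:45.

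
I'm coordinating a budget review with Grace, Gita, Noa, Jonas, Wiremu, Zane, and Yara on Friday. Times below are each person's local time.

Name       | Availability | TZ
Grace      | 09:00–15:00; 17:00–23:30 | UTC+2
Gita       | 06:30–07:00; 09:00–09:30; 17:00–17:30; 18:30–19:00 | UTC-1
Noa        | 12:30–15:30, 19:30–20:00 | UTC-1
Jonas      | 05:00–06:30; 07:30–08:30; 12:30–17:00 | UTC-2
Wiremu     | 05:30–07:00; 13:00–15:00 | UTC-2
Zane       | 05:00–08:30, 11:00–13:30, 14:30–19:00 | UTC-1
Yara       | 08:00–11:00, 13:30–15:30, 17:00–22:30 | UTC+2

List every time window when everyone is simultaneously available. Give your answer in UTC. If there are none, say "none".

none

Grace in UTC: 07:00-13:00, 15:00-21:30 (subtract 2h to convert from UTC+2).
Gita in UTC: 07:30-08:00, 10:00-10:30, 18:00-18:30, 19:30-20:00 (add 1h to convert from UTC-1).
Noa in UTC: 13:30-16:30, 20:30-21:00 (add 1h to convert from UTC-1).
Jonas in UTC: 07:00-08:30, 09:30-10:30, 14:30-19:00 (add 2h to convert from UTC-2).
Wiremu in UTC: 07:30-09:00, 15:00-17:00 (add 2h to convert from UTC-2).
Zane in UTC: 06:00-09:30, 12:00-14:30, 15:30-20:00 (add 1h to convert from UTC-1).
Yara in UTC: 06:00-09:00, 11:30-13:30, 15:00-20:30 (subtract 2h to convert from UTC+2).
Grace ∩ Gita: 07:30-08:00, 10:00-10:30, 18:00-18:30, 19:30-20:00.
Grace ∩ Gita ∩ Noa: ∅.
Grace ∩ Gita ∩ Noa ∩ Jonas: ∅.
Grace ∩ Gita ∩ Noa ∩ Jonas ∩ Wiremu: ∅.
Grace ∩ Gita ∩ Noa ∩ Jonas ∩ Wiremu ∩ Zane: ∅.
Grace ∩ Gita ∩ Noa ∩ Jonas ∩ Wiremu ∩ Zane ∩ Yara: ∅.
There is no time when everyone is free.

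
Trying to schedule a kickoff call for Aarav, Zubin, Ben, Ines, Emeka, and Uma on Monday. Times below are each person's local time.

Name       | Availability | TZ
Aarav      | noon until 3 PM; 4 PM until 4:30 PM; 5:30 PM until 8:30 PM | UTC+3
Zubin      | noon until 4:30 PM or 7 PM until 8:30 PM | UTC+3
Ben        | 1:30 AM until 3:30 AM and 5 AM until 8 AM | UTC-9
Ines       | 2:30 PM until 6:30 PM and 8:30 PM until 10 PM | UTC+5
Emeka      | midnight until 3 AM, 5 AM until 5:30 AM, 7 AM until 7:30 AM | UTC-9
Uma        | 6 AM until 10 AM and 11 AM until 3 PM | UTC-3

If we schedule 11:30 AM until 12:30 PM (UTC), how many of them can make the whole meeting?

Aarav in UTC: 09:00-12:00, 13:00-13:30, 14:30-17:30 (subtract 3h to convert from UTC+3).
Zubin in UTC: 09:00-13:30, 16:00-17:30 (subtract 3h to convert from UTC+3).
Ben in UTC: 10:30-12:30, 14:00-17:00 (add 9h to convert from UTC-9).
Ines in UTC: 09:30-13:30, 15:30-17:00 (subtract 5h to convert from UTC+5).
Emeka in UTC: 09:00-12:00, 14:00-14:30, 16:00-16:30 (add 9h to convert from UTC-9).
Uma in UTC: 09:00-13:00, 14:00-18:00 (add 3h to convert from UTC-3).
Zubin, Ben, Ines, and Uma can make the full 11:30-12:30 slot — that's 4.

4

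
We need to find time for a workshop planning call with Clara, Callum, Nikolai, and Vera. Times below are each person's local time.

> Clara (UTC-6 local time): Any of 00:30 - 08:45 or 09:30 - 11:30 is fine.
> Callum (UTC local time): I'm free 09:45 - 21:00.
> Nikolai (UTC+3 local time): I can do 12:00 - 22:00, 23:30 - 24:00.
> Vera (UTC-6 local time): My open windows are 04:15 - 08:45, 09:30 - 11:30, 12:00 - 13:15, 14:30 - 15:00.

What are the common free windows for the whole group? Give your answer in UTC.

10:15-14:45, 15:30-17:30

Clara in UTC: 06:30-14:45, 15:30-17:30 (add 6h to convert from UTC-6).
Callum in UTC: 09:45-21:00.
Nikolai in UTC: 09:00-19:00, 20:30-21:00 (subtract 3h to convert from UTC+3).
Vera in UTC: 10:15-14:45, 15:30-17:30, 18:00-19:15, 20:30-21:00 (add 6h to convert from UTC-6).
Clara ∩ Callum: 09:45-14:45, 15:30-17:30.
Clara ∩ Callum ∩ Nikolai: 09:45-14:45, 15:30-17:30.
Clara ∩ Callum ∩ Nikolai ∩ Vera: 10:15-14:45, 15:30-17:30.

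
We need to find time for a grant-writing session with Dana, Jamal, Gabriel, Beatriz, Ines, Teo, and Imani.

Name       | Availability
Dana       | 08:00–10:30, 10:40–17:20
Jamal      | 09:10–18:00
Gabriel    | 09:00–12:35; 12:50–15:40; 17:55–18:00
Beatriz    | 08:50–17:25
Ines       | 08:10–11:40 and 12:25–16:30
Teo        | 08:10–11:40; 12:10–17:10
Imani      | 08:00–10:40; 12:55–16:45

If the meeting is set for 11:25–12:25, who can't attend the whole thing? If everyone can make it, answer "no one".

Imani, Ines, Teo

Dana: free for 11:25-12:25. Jamal: free for 11:25-12:25. Gabriel: free for 11:25-12:25. Beatriz: free for 11:25-12:25. Ines: not fully free for 11:25-12:25. Teo: not fully free for 11:25-12:25. Imani: not fully free for 11:25-12:25.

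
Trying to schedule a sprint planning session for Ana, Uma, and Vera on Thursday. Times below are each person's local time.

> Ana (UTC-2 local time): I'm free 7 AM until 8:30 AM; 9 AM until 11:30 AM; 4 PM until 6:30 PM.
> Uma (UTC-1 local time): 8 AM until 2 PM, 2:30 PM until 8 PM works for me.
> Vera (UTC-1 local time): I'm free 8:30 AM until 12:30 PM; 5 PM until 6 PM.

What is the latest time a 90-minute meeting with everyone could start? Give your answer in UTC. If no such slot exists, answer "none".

12:00

Ana in UTC: 09:00-10:30, 11:00-13:30, 18:00-20:30 (add 2h to convert from UTC-2).
Uma in UTC: 09:00-15:00, 15:30-21:00 (add 1h to convert from UTC-1).
Vera in UTC: 09:30-13:30, 18:00-19:00 (add 1h to convert from UTC-1).
Ana ∩ Uma: 09:00-10:30, 11:00-13:30, 18:00-20:30.
Ana ∩ Uma ∩ Vera: 09:30-10:30, 11:00-13:30, 18:00-19:00.
So the common availability across everyone is 09:30-10:30, 11:00-13:30, 18:00-19:00.
The last common window of at least 90 minutes is 11:00-13:30; a 90-minute meeting can start as late as 12:00 and still end by 13:30.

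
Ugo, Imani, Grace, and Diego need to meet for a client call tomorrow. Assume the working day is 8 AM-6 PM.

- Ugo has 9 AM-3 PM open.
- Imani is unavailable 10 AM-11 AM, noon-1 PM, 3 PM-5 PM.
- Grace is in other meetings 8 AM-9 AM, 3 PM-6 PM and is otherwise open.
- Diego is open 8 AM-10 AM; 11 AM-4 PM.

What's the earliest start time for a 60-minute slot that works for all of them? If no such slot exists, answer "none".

Ugo free: 09:00-15:00.
Imani free: 08:00-10:00, 11:00-12:00, 13:00-15:00, 17:00-18:00 (invert busy blocks within the working day).
Grace free: 09:00-15:00 (invert busy blocks within the working day).
Diego free: 08:00-10:00, 11:00-16:00.
Ugo ∩ Imani: 09:00-10:00, 11:00-12:00, 13:00-15:00.
Ugo ∩ Imani ∩ Grace: 09:00-10:00, 11:00-12:00, 13:00-15:00.
Ugo ∩ Imani ∩ Grace ∩ Diego: 09:00-10:00, 11:00-12:00, 13:00-15:00.
The first common window of at least 60 minutes is 09:00-10:00, so the earliest start is 09:00.

09:00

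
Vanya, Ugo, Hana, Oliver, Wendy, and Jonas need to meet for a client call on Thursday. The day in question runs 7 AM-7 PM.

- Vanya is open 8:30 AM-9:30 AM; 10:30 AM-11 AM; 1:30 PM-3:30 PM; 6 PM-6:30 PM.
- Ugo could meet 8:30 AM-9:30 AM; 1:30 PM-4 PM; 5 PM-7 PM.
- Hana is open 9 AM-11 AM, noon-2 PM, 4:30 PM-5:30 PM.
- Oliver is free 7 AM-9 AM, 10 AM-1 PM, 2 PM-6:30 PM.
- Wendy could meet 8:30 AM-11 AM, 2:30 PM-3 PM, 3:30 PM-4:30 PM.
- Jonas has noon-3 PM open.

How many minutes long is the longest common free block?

Vanya ∩ Ugo: 08:30-09:30, 13:30-15:30, 18:00-18:30.
Vanya ∩ Ugo ∩ Hana: 09:00-09:30, 13:30-14:00.
Vanya ∩ Ugo ∩ Hana ∩ Oliver: ∅.
Vanya ∩ Ugo ∩ Hana ∩ Oliver ∩ Wendy: ∅.
Vanya ∩ Ugo ∩ Hana ∩ Oliver ∩ Wendy ∩ Jonas: ∅.
There is no time when everyone is free.
No common window exists, so the longest block is 0 minutes.

0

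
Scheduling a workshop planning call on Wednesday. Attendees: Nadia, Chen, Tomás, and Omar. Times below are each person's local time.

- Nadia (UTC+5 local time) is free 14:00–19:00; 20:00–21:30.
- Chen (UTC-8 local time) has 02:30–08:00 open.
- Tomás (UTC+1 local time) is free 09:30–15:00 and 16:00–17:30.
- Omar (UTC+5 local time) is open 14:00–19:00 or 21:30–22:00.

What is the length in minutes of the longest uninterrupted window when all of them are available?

210

Nadia in UTC: 09:00-14:00, 15:00-16:30 (subtract 5h to convert from UTC+5).
Chen in UTC: 10:30-16:00 (add 8h to convert from UTC-8).
Tomás in UTC: 08:30-14:00, 15:00-16:30 (subtract 1h to convert from UTC+1).
Omar in UTC: 09:00-14:00, 16:30-17:00 (subtract 5h to convert from UTC+5).
Nadia ∩ Chen: 10:30-14:00, 15:00-16:00.
Nadia ∩ Chen ∩ Tomás: 10:30-14:00, 15:00-16:00.
Nadia ∩ Chen ∩ Tomás ∩ Omar: 10:30-14:00.
So the common availability across everyone is 10:30-14:00.
The longest is 10:30-14:00 at 210 minutes.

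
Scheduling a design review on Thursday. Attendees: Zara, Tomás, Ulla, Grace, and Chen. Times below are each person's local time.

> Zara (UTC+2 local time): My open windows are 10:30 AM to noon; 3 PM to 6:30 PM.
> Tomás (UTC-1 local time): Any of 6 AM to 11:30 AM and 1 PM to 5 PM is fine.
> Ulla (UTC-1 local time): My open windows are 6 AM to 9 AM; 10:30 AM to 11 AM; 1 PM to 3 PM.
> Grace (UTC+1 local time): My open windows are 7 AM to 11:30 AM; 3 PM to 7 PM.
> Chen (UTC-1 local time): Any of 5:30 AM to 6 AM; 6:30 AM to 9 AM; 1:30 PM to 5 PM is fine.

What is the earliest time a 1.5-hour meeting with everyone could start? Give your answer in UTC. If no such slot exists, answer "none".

Zara in UTC: 08:30-10:00, 13:00-16:30 (subtract 2h to convert from UTC+2).
Tomás in UTC: 07:00-12:30, 14:00-18:00 (add 1h to convert from UTC-1).
Ulla in UTC: 07:00-10:00, 11:30-12:00, 14:00-16:00 (add 1h to convert from UTC-1).
Grace in UTC: 06:00-10:30, 14:00-18:00 (subtract 1h to convert from UTC+1).
Chen in UTC: 06:30-07:00, 07:30-10:00, 14:30-18:00 (add 1h to convert from UTC-1).
Zara ∩ Tomás: 08:30-10:00, 14:00-16:30.
Zara ∩ Tomás ∩ Ulla: 08:30-10:00, 14:00-16:00.
Zara ∩ Tomás ∩ Ulla ∩ Grace: 08:30-10:00, 14:00-16:00.
Zara ∩ Tomás ∩ Ulla ∩ Grace ∩ Chen: 08:30-10:00, 14:30-16:00.
So the common availability across everyone is 08:30-10:00, 14:30-16:00.
The first common window of at least 90 minutes is 08:30-10:00, so the earliest start is 08:30.

08:30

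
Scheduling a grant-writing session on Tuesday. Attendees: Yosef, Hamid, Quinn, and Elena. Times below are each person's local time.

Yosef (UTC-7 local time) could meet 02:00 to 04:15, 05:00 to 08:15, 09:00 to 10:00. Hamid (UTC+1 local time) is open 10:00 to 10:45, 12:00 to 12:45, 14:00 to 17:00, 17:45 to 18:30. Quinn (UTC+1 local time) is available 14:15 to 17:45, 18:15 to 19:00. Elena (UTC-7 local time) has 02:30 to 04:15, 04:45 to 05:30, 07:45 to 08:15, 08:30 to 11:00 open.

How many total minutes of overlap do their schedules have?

30

Yosef in UTC: 09:00-11:15, 12:00-15:15, 16:00-17:00 (add 7h to convert from UTC-7).
Hamid in UTC: 09:00-09:45, 11:00-11:45, 13:00-16:00, 16:45-17:30 (subtract 1h to convert from UTC+1).
Quinn in UTC: 13:15-16:45, 17:15-18:00 (subtract 1h to convert from UTC+1).
Elena in UTC: 09:30-11:15, 11:45-12:30, 14:45-15:15, 15:30-18:00 (add 7h to convert from UTC-7).
Yosef ∩ Hamid: 09:00-09:45, 11:00-11:15, 13:00-15:15, 16:45-17:00.
Yosef ∩ Hamid ∩ Quinn: 13:15-15:15.
Yosef ∩ Hamid ∩ Quinn ∩ Elena: 14:45-15:15.
That's a single block of 30 minutes.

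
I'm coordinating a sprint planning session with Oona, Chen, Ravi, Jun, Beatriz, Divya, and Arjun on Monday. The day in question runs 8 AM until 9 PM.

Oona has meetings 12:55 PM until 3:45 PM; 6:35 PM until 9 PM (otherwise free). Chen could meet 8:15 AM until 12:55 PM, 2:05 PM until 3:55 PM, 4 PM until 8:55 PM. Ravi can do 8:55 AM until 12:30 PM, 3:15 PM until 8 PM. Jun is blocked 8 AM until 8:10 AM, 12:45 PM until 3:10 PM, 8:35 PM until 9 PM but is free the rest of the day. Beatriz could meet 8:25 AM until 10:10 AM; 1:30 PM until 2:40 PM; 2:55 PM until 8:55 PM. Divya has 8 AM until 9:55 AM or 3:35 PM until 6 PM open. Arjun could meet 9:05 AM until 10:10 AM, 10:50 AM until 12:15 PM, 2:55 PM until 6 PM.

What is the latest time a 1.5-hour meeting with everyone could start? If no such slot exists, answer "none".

Oona free: 08:00-12:55, 15:45-18:35 (invert busy blocks within the working day).
Chen free: 08:15-12:55, 14:05-15:55, 16:00-20:55.
Ravi free: 08:55-12:30, 15:15-20:00.
Jun free: 08:10-12:45, 15:10-20:35 (invert busy blocks within the working day).
Beatriz free: 08:25-10:10, 13:30-14:40, 14:55-20:55.
Divya free: 08:00-09:55, 15:35-18:00.
Arjun free: 09:05-10:10, 10:50-12:15, 14:55-18:00.
Oona ∩ Chen: 08:15-12:55, 15:45-15:55, 16:00-18:35.
Oona ∩ Chen ∩ Ravi: 08:55-12:30, 15:45-15:55, 16:00-18:35.
Oona ∩ Chen ∩ Ravi ∩ Jun: 08:55-12:30, 15:45-15:55, 16:00-18:35.
Oona ∩ Chen ∩ Ravi ∩ Jun ∩ Beatriz: 08:55-10:10, 15:45-15:55, 16:00-18:35.
Oona ∩ Chen ∩ Ravi ∩ Jun ∩ Beatriz ∩ Divya: 08:55-09:55, 15:45-15:55, 16:00-18:00.
Oona ∩ Chen ∩ Ravi ∩ Jun ∩ Beatriz ∩ Divya ∩ Arjun: 09:05-09:55, 15:45-15:55, 16:00-18:00.
The last common window of at least 90 minutes is 16:00-18:00; a 90-minute meeting can start as late as 16:30 and still end by 18:00.

16:30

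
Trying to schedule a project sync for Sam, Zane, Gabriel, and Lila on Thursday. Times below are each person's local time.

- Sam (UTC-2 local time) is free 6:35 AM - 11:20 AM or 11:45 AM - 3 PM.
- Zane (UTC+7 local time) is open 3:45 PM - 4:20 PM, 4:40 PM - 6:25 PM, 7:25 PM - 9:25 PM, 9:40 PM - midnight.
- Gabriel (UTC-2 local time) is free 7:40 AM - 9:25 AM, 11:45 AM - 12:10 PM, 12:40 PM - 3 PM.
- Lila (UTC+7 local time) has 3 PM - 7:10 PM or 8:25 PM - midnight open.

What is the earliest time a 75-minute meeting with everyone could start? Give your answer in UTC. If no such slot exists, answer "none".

Sam in UTC: 08:35-13:20, 13:45-17:00 (add 2h to convert from UTC-2).
Zane in UTC: 08:45-09:20, 09:40-11:25, 12:25-14:25, 14:40-17:00 (subtract 7h to convert from UTC+7).
Gabriel in UTC: 09:40-11:25, 13:45-14:10, 14:40-17:00 (add 2h to convert from UTC-2).
Lila in UTC: 08:00-12:10, 13:25-17:00 (subtract 7h to convert from UTC+7).
Sam ∩ Zane: 08:45-09:20, 09:40-11:25, 12:25-13:20, 13:45-14:25, 14:40-17:00.
Sam ∩ Zane ∩ Gabriel: 09:40-11:25, 13:45-14:10, 14:40-17:00.
Sam ∩ Zane ∩ Gabriel ∩ Lila: 09:40-11:25, 13:45-14:10, 14:40-17:00.
The first common window of at least 75 minutes is 09:40-11:25, so the earliest start is 09:40.

09:40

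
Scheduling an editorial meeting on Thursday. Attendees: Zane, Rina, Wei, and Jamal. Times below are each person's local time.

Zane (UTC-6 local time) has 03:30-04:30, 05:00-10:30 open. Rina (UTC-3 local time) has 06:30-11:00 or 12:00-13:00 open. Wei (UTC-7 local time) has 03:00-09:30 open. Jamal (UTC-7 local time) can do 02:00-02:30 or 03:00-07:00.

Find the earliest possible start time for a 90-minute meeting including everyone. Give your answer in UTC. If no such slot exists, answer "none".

Zane in UTC: 09:30-10:30, 11:00-16:30 (add 6h to convert from UTC-6).
Rina in UTC: 09:30-14:00, 15:00-16:00 (add 3h to convert from UTC-3).
Wei in UTC: 10:00-16:30 (add 7h to convert from UTC-7).
Jamal in UTC: 09:00-09:30, 10:00-14:00 (add 7h to convert from UTC-7).
Zane ∩ Rina: 09:30-10:30, 11:00-14:00, 15:00-16:00.
Zane ∩ Rina ∩ Wei: 10:00-10:30, 11:00-14:00, 15:00-16:00.
Zane ∩ Rina ∩ Wei ∩ Jamal: 10:00-10:30, 11:00-14:00.
The first common window of at least 90 minutes is 11:00-14:00, so the earliest start is 11:00.

11:00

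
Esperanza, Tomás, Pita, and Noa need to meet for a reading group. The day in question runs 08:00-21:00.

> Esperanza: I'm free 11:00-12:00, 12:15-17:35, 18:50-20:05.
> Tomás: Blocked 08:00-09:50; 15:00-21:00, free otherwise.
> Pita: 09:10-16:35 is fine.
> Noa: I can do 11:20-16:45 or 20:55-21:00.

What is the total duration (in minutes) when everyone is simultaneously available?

Esperanza free: 11:00-12:00, 12:15-17:35, 18:50-20:05.
Tomás free: 09:50-15:00 (invert busy blocks within the working day).
Pita free: 09:10-16:35.
Noa free: 11:20-16:45, 20:55-21:00.
Esperanza ∩ Tomás: 11:00-12:00, 12:15-15:00.
Esperanza ∩ Tomás ∩ Pita: 11:00-12:00, 12:15-15:00.
Esperanza ∩ Tomás ∩ Pita ∩ Noa: 11:20-12:00, 12:15-15:00.
Those are the intersection windows.
Summing the common windows: 40 + 165 = 205 minutes.

205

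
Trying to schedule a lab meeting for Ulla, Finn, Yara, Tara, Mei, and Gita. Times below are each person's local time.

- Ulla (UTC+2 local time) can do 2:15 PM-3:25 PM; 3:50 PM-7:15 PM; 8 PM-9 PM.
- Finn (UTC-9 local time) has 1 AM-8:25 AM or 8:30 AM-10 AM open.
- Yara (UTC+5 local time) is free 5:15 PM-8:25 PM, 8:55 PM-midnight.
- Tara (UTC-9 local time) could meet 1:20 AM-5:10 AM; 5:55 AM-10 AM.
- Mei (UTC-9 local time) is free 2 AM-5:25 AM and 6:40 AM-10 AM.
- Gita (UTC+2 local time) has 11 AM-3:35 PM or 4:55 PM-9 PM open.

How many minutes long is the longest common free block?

80

Ulla in UTC: 12:15-13:25, 13:50-17:15, 18:00-19:00 (subtract 2h to convert from UTC+2).
Finn in UTC: 10:00-17:25, 17:30-19:00 (add 9h to convert from UTC-9).
Yara in UTC: 12:15-15:25, 15:55-19:00 (subtract 5h to convert from UTC+5).
Tara in UTC: 10:20-14:10, 14:55-19:00 (add 9h to convert from UTC-9).
Mei in UTC: 11:00-14:25, 15:40-19:00 (add 9h to convert from UTC-9).
Gita in UTC: 09:00-13:35, 14:55-19:00 (subtract 2h to convert from UTC+2).
Ulla ∩ Finn: 12:15-13:25, 13:50-17:15, 18:00-19:00.
Ulla ∩ Finn ∩ Yara: 12:15-13:25, 13:50-15:25, 15:55-17:15, 18:00-19:00.
Ulla ∩ Finn ∩ Yara ∩ Tara: 12:15-13:25, 13:50-14:10, 14:55-15:25, 15:55-17:15, 18:00-19:00.
Ulla ∩ Finn ∩ Yara ∩ Tara ∩ Mei: 12:15-13:25, 13:50-14:10, 15:55-17:15, 18:00-19:00.
Ulla ∩ Finn ∩ Yara ∩ Tara ∩ Mei ∩ Gita: 12:15-13:25, 15:55-17:15, 18:00-19:00.
The longest is 15:55-17:15 at 80 minutes.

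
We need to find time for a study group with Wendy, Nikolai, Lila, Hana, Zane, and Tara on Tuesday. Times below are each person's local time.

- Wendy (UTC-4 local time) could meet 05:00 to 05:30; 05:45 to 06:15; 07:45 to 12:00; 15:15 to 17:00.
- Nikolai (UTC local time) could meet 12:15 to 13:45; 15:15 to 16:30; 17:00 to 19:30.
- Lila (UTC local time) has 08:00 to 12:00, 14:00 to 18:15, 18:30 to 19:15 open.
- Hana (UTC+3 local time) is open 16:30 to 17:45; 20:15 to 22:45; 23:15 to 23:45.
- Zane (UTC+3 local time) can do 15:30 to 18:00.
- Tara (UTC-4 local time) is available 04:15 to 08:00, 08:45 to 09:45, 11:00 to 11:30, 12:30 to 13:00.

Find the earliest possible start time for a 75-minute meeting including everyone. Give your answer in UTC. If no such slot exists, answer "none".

none

Wendy in UTC: 09:00-09:30, 09:45-10:15, 11:45-16:00, 19:15-21:00 (add 4h to convert from UTC-4).
Nikolai in UTC: 12:15-13:45, 15:15-16:30, 17:00-19:30.
Lila in UTC: 08:00-12:00, 14:00-18:15, 18:30-19:15.
Hana in UTC: 13:30-14:45, 17:15-19:45, 20:15-20:45 (subtract 3h to convert from UTC+3).
Zane in UTC: 12:30-15:00 (subtract 3h to convert from UTC+3).
Tara in UTC: 08:15-12:00, 12:45-13:45, 15:00-15:30, 16:30-17:00 (add 4h to convert from UTC-4).
Wendy ∩ Nikolai: 12:15-13:45, 15:15-16:00, 19:15-19:30.
Wendy ∩ Nikolai ∩ Lila: 15:15-16:00.
Wendy ∩ Nikolai ∩ Lila ∩ Hana: ∅.
Wendy ∩ Nikolai ∩ Lila ∩ Hana ∩ Zane: ∅.
Wendy ∩ Nikolai ∩ Lila ∩ Hana ∩ Zane ∩ Tara: ∅.
There is no time when everyone is free.
No common window is at least 75 minutes long.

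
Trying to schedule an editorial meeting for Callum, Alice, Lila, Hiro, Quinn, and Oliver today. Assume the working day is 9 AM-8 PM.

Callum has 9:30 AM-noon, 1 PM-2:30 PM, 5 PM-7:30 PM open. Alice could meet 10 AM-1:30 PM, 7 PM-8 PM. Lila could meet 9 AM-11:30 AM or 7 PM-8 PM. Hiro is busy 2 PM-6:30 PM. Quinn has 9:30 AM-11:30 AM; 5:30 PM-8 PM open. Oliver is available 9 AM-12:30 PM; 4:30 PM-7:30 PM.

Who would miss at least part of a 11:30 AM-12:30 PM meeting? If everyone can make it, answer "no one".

Callum, Lila, Quinn

Callum free: 09:30-12:00, 13:00-14:30, 17:00-19:30.
Alice free: 10:00-13:30, 19:00-20:00.
Lila free: 09:00-11:30, 19:00-20:00.
Hiro free: 09:00-14:00, 18:30-20:00 (invert busy blocks within the working day).
Quinn free: 09:30-11:30, 17:30-20:00.
Oliver free: 09:00-12:30, 16:30-19:30.
Callum: not fully free for 11:30-12:30. Alice: free for 11:30-12:30. Lila: not fully free for 11:30-12:30. Hiro: free for 11:30-12:30. Quinn: not fully free for 11:30-12:30. Oliver: free for 11:30-12:30.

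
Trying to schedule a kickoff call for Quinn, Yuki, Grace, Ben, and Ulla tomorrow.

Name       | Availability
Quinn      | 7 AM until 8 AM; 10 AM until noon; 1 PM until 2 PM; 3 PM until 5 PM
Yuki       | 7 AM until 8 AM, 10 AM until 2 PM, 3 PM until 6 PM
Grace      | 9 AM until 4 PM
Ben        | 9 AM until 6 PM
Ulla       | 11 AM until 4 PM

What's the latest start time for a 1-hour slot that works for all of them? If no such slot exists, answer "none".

Quinn ∩ Yuki: 07:00-08:00, 10:00-12:00, 13:00-14:00, 15:00-17:00.
Quinn ∩ Yuki ∩ Grace: 10:00-12:00, 13:00-14:00, 15:00-16:00.
Quinn ∩ Yuki ∩ Grace ∩ Ben: 10:00-12:00, 13:00-14:00, 15:00-16:00.
Quinn ∩ Yuki ∩ Grace ∩ Ben ∩ Ulla: 11:00-12:00, 13:00-14:00, 15:00-16:00.
Those are the intersection windows.
The last common window of at least 60 minutes is 15:00-16:00; a 60-minute meeting can start as late as 15:00 and still end by 16:00.

15:00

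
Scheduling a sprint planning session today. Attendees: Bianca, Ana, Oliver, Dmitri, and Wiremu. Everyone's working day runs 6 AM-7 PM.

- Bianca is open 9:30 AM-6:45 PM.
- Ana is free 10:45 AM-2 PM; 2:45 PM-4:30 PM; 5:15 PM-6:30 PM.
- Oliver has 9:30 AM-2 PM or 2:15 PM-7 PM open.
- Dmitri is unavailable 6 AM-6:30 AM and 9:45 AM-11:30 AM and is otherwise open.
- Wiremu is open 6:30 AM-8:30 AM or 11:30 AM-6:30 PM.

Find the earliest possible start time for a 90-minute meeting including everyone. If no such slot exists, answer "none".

Bianca free: 09:30-18:45.
Ana free: 10:45-14:00, 14:45-16:30, 17:15-18:30.
Oliver free: 09:30-14:00, 14:15-19:00.
Dmitri free: 06:30-09:45, 11:30-19:00 (invert busy blocks within the working day).
Wiremu free: 06:30-08:30, 11:30-18:30.
Bianca ∩ Ana: 10:45-14:00, 14:45-16:30, 17:15-18:30.
Bianca ∩ Ana ∩ Oliver: 10:45-14:00, 14:45-16:30, 17:15-18:30.
Bianca ∩ Ana ∩ Oliver ∩ Dmitri: 11:30-14:00, 14:45-16:30, 17:15-18:30.
Bianca ∩ Ana ∩ Oliver ∩ Dmitri ∩ Wiremu: 11:30-14:00, 14:45-16:30, 17:15-18:30.
The first common window of at least 90 minutes is 11:30-14:00, so the earliest start is 11:30.

11:30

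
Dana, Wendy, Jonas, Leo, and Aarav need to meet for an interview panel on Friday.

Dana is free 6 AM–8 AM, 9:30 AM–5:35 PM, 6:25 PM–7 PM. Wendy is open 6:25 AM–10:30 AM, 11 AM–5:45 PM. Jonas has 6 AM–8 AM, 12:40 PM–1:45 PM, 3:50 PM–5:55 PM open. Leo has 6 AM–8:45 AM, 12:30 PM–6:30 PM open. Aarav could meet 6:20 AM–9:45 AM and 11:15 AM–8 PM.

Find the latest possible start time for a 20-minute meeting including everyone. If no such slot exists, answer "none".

17:15

Dana ∩ Wendy: 06:25-08:00, 09:30-10:30, 11:00-17:35.
Dana ∩ Wendy ∩ Jonas: 06:25-08:00, 12:40-13:45, 15:50-17:35.
Dana ∩ Wendy ∩ Jonas ∩ Leo: 06:25-08:00, 12:40-13:45, 15:50-17:35.
Dana ∩ Wendy ∩ Jonas ∩ Leo ∩ Aarav: 06:25-08:00, 12:40-13:45, 15:50-17:35.
Those are the intersection windows.
The last common window of at least 20 minutes is 15:50-17:35; a 20-minute meeting can start as late as 17:15 and still end by 17:35.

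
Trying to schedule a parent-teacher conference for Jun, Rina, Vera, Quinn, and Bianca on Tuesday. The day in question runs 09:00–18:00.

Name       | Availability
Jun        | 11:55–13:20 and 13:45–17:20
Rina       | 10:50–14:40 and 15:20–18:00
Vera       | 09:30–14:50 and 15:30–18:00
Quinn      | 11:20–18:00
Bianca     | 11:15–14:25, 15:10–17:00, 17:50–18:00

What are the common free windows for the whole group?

Jun ∩ Rina: 11:55-13:20, 13:45-14:40, 15:20-17:20.
Jun ∩ Rina ∩ Vera: 11:55-13:20, 13:45-14:40, 15:30-17:20.
Jun ∩ Rina ∩ Vera ∩ Quinn: 11:55-13:20, 13:45-14:40, 15:30-17:20.
Jun ∩ Rina ∩ Vera ∩ Quinn ∩ Bianca: 11:55-13:20, 13:45-14:25, 15:30-17:00.
Those are the intersection windows.

11:55-13:20, 13:45-14:25, 15:30-17:00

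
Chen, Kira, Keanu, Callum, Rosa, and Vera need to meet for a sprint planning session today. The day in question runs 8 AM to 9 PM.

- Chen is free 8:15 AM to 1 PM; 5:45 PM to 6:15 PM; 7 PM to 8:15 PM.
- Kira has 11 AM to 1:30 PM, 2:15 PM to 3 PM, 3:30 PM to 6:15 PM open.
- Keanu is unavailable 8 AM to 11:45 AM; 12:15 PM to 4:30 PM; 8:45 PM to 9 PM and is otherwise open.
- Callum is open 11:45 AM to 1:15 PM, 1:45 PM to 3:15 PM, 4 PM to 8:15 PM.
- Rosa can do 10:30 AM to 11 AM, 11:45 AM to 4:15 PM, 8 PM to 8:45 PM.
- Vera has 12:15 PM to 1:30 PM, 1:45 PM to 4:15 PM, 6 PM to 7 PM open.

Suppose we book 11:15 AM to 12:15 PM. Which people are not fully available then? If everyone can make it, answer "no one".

Chen free: 08:15-13:00, 17:45-18:15, 19:00-20:15.
Kira free: 11:00-13:30, 14:15-15:00, 15:30-18:15.
Keanu free: 11:45-12:15, 16:30-20:45 (invert busy blocks within the working day).
Callum free: 11:45-13:15, 13:45-15:15, 16:00-20:15.
Rosa free: 10:30-11:00, 11:45-16:15, 20:00-20:45.
Vera free: 12:15-13:30, 13:45-16:15, 18:00-19:00.
Chen: free for 11:15-12:15. Kira: free for 11:15-12:15. Keanu: not fully free for 11:15-12:15. Callum: not fully free for 11:15-12:15. Rosa: not fully free for 11:15-12:15. Vera: not fully free for 11:15-12:15.

Callum, Keanu, Rosa, Vera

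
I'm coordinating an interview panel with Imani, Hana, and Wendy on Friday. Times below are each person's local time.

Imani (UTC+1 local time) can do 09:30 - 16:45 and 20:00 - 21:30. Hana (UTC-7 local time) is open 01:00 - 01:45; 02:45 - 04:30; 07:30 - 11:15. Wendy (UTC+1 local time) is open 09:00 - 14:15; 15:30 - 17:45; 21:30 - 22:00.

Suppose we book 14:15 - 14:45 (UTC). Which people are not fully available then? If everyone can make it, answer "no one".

Hana, Wendy

Imani in UTC: 08:30-15:45, 19:00-20:30 (subtract 1h to convert from UTC+1).
Hana in UTC: 08:00-08:45, 09:45-11:30, 14:30-18:15 (add 7h to convert from UTC-7).
Wendy in UTC: 08:00-13:15, 14:30-16:45, 20:30-21:00 (subtract 1h to convert from UTC+1).
Imani: free for 14:15-14:45. Hana: not fully free for 14:15-14:45. Wendy: not fully free for 14:15-14:45.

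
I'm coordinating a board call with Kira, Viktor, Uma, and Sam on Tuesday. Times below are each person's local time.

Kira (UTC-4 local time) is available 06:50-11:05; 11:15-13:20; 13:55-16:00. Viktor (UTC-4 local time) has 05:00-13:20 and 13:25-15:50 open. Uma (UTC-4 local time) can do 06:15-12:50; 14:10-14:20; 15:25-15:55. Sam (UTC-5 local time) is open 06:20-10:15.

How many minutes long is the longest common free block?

Kira in UTC: 10:50-15:05, 15:15-17:20, 17:55-20:00 (add 4h to convert from UTC-4).
Viktor in UTC: 09:00-17:20, 17:25-19:50 (add 4h to convert from UTC-4).
Uma in UTC: 10:15-16:50, 18:10-18:20, 19:25-19:55 (add 4h to convert from UTC-4).
Sam in UTC: 11:20-15:15 (add 5h to convert from UTC-5).
Kira ∩ Viktor: 10:50-15:05, 15:15-17:20, 17:55-19:50.
Kira ∩ Viktor ∩ Uma: 10:50-15:05, 15:15-16:50, 18:10-18:20, 19:25-19:50.
Kira ∩ Viktor ∩ Uma ∩ Sam: 11:20-15:05.
So the common availability across everyone is 11:20-15:05.
The longest is 11:20-15:05 at 225 minutes.

225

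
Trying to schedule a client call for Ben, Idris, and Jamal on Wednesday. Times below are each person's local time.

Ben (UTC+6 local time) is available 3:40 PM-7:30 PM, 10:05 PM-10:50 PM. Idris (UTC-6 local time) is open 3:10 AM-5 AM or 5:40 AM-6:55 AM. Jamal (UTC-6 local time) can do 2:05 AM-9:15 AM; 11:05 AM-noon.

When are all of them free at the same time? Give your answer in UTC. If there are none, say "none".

09:40-11:00, 11:40-12:55

Ben in UTC: 09:40-13:30, 16:05-16:50 (subtract 6h to convert from UTC+6).
Idris in UTC: 09:10-11:00, 11:40-12:55 (add 6h to convert from UTC-6).
Jamal in UTC: 08:05-15:15, 17:05-18:00 (add 6h to convert from UTC-6).
Ben ∩ Idris: 09:40-11:00, 11:40-12:55.
Ben ∩ Idris ∩ Jamal: 09:40-11:00, 11:40-12:55.
Those are the intersection windows.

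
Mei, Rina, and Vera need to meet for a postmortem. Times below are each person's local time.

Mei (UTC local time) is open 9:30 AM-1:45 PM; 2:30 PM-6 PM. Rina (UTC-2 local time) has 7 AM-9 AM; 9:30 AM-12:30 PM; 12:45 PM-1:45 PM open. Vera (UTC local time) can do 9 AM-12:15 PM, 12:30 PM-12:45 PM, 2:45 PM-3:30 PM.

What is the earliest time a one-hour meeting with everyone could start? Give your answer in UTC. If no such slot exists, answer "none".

09:30

Mei in UTC: 09:30-13:45, 14:30-18:00.
Rina in UTC: 09:00-11:00, 11:30-14:30, 14:45-15:45 (add 2h to convert from UTC-2).
Vera in UTC: 09:00-12:15, 12:30-12:45, 14:45-15:30.
Mei ∩ Rina: 09:30-11:00, 11:30-13:45, 14:45-15:45.
Mei ∩ Rina ∩ Vera: 09:30-11:00, 11:30-12:15, 12:30-12:45, 14:45-15:30.
The first common window of at least 60 minutes is 09:30-11:00, so the earliest start is 09:30.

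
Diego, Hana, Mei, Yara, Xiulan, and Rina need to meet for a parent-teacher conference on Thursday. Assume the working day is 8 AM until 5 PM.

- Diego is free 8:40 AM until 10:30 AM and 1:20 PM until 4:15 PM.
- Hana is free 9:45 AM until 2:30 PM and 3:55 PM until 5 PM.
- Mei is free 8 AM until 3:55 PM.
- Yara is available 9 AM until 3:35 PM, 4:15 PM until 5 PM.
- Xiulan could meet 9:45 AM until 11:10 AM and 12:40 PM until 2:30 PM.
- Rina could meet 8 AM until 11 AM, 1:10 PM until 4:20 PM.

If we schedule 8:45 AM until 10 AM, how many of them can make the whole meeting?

3

Diego, Mei, and Rina can make the full 08:45-10:00 slot — that's 3.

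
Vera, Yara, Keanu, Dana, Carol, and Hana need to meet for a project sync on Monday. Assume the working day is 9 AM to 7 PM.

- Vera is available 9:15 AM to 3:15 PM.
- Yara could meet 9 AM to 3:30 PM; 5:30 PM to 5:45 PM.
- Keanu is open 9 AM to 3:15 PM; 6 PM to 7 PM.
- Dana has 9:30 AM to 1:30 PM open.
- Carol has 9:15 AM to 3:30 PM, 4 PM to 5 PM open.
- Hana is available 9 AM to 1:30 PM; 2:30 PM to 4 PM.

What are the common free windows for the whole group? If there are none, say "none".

09:30-13:30

Vera ∩ Yara: 09:15-15:15.
Vera ∩ Yara ∩ Keanu: 09:15-15:15.
Vera ∩ Yara ∩ Keanu ∩ Dana: 09:30-13:30.
Vera ∩ Yara ∩ Keanu ∩ Dana ∩ Carol: 09:30-13:30.
Vera ∩ Yara ∩ Keanu ∩ Dana ∩ Carol ∩ Hana: 09:30-13:30.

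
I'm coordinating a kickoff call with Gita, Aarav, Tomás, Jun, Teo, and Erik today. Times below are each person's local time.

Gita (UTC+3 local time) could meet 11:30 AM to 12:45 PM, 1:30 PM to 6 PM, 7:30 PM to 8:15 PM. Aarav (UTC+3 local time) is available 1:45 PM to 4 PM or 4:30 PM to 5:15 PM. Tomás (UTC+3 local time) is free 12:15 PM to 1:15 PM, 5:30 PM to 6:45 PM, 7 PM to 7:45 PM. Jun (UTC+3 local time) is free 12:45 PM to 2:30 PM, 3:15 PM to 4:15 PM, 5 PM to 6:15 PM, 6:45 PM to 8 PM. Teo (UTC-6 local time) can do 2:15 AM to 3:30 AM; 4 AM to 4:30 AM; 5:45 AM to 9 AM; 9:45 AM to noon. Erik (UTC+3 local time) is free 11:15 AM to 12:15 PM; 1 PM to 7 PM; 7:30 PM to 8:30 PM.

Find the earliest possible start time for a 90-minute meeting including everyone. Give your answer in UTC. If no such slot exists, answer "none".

none

Gita in UTC: 08:30-09:45, 10:30-15:00, 16:30-17:15 (subtract 3h to convert from UTC+3).
Aarav in UTC: 10:45-13:00, 13:30-14:15 (subtract 3h to convert from UTC+3).
Tomás in UTC: 09:15-10:15, 14:30-15:45, 16:00-16:45 (subtract 3h to convert from UTC+3).
Jun in UTC: 09:45-11:30, 12:15-13:15, 14:00-15:15, 15:45-17:00 (subtract 3h to convert from UTC+3).
Teo in UTC: 08:15-09:30, 10:00-10:30, 11:45-15:00, 15:45-18:00 (add 6h to convert from UTC-6).
Erik in UTC: 08:15-09:15, 10:00-16:00, 16:30-17:30 (subtract 3h to convert from UTC+3).
Gita ∩ Aarav: 10:45-13:00, 13:30-14:15.
Gita ∩ Aarav ∩ Tomás: ∅.
Gita ∩ Aarav ∩ Tomás ∩ Jun: ∅.
Gita ∩ Aarav ∩ Tomás ∩ Jun ∩ Teo: ∅.
Gita ∩ Aarav ∩ Tomás ∩ Jun ∩ Teo ∩ Erik: ∅.
There is no time when everyone is free.
No common window is at least 90 minutes long.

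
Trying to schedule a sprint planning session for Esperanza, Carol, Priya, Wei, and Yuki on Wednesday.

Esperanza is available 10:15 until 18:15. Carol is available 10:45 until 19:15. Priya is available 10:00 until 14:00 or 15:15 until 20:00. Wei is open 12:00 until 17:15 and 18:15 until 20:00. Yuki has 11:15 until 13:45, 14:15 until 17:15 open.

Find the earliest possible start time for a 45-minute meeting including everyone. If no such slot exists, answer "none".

12:00

Esperanza ∩ Carol: 10:45-18:15.
Esperanza ∩ Carol ∩ Priya: 10:45-14:00, 15:15-18:15.
Esperanza ∩ Carol ∩ Priya ∩ Wei: 12:00-14:00, 15:15-17:15.
Esperanza ∩ Carol ∩ Priya ∩ Wei ∩ Yuki: 12:00-13:45, 15:15-17:15.
So the common availability across everyone is 12:00-13:45, 15:15-17:15.
The first common window of at least 45 minutes is 12:00-13:45, so the earliest start is 12:00.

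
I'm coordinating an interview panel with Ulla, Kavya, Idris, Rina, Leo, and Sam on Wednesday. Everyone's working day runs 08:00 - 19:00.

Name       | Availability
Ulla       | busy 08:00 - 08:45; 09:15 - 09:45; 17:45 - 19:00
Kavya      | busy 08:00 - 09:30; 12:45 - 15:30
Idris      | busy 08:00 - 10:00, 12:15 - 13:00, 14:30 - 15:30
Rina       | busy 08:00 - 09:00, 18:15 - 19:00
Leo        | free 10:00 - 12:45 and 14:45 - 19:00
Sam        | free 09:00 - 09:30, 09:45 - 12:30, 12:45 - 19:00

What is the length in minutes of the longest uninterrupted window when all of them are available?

Ulla free: 08:45-09:15, 09:45-17:45 (invert busy blocks within the working day).
Kavya free: 09:30-12:45, 15:30-19:00 (invert busy blocks within the working day).
Idris free: 10:00-12:15, 13:00-14:30, 15:30-19:00 (invert busy blocks within the working day).
Rina free: 09:00-18:15 (invert busy blocks within the working day).
Leo free: 10:00-12:45, 14:45-19:00.
Sam free: 09:00-09:30, 09:45-12:30, 12:45-19:00.
Ulla ∩ Kavya: 09:45-12:45, 15:30-17:45.
Ulla ∩ Kavya ∩ Idris: 10:00-12:15, 15:30-17:45.
Ulla ∩ Kavya ∩ Idris ∩ Rina: 10:00-12:15, 15:30-17:45.
Ulla ∩ Kavya ∩ Idris ∩ Rina ∩ Leo: 10:00-12:15, 15:30-17:45.
Ulla ∩ Kavya ∩ Idris ∩ Rina ∩ Leo ∩ Sam: 10:00-12:15, 15:30-17:45.
So the common availability across everyone is 10:00-12:15, 15:30-17:45.
The longest is 10:00-12:15 at 135 minutes.

135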